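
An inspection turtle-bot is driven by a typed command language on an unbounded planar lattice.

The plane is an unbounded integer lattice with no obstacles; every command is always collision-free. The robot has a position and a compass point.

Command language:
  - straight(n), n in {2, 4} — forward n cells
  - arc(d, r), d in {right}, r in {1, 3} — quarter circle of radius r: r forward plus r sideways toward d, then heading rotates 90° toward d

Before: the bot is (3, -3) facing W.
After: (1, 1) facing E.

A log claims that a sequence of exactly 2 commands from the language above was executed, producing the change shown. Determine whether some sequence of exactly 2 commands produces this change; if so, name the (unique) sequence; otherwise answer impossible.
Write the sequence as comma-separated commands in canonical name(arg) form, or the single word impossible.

key: order matters: swapping arc(right, 3) and arc(right, 1) lands elsewhere
from: (3, -3) facing W
[1] after arc(right, 3): (0, 0) facing N
[2] after arc(right, 1): (1, 1) facing E
uniquely the one of 16 2-step routes that fits.

arc(right, 3), arc(right, 1)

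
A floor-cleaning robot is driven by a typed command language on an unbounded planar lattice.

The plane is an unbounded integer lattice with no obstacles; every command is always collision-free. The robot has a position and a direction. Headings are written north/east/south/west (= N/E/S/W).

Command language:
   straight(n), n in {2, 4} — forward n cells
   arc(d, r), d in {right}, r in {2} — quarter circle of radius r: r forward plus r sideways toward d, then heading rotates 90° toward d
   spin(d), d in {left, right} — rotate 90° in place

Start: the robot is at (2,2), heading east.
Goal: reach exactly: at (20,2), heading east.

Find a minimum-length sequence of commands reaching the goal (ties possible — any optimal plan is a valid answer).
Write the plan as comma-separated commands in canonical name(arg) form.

straight(2), straight(4), straight(4), straight(4), straight(4)

t0: at (2,2), heading east
[1] after straight(2): at (4,2), heading east
[2] after straight(4): at (8,2), heading east
[3] after straight(4): at (12,2), heading east
[4] after straight(4): at (16,2), heading east
[5] after straight(4): at (20,2), heading east
minimal: 5 command(s), checked below 5.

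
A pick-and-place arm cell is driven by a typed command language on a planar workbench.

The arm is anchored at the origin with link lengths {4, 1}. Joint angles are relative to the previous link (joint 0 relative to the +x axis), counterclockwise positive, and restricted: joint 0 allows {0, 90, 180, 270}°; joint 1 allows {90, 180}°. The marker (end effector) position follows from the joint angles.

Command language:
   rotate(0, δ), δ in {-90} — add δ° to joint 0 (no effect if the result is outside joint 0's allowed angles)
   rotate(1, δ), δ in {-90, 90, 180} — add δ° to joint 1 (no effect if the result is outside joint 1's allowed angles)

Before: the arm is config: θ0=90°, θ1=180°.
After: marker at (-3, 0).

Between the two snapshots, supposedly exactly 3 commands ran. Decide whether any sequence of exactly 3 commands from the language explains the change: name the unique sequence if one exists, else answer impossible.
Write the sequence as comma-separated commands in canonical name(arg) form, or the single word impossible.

start: config: θ0=90°, θ1=180°
[1] after rotate(0, -90): config: θ0=0°, θ1=180°
[2] after rotate(0, -90): config: θ0=270°, θ1=180°
[3] after rotate(0, -90): config: θ0=180°, θ1=180°
uniquely the one of 64 3-step routes that fits.

rotate(0, -90), rotate(0, -90), rotate(0, -90)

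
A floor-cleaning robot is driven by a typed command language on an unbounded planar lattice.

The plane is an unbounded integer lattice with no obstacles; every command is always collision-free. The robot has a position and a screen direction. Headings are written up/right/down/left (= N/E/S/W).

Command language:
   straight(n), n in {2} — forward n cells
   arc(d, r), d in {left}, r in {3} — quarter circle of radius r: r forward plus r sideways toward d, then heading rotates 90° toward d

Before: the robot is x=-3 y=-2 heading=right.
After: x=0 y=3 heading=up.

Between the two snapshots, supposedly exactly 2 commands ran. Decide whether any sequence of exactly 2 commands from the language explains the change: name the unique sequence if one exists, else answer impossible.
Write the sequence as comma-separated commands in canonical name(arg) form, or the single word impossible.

arc(left, 3), straight(2)

key: order matters: swapping arc(left, 3) and straight(2) lands elsewhere
from: x=-3 y=-2 heading=right
step 1 (arc(left, 3)): x=0 y=1 heading=up
step 2 (straight(2)): x=0 y=3 heading=up
uniquely the one of 4 2-step routes that fits.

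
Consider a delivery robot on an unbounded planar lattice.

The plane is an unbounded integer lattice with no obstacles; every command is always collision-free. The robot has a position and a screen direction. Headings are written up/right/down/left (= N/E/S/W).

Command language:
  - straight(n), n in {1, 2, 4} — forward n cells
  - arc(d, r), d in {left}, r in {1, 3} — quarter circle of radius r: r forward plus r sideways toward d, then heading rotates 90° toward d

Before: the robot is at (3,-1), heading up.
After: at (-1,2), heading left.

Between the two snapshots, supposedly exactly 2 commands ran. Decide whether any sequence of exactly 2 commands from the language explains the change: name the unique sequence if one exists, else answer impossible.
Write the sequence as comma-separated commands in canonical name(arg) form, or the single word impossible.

arc(left, 3), straight(1)

key: running straight(1) before arc(left, 3) would end elsewhere — order is forced
initial: at (3,-1), heading up
step 1 (arc(left, 3)): at (0,2), heading left
step 2 (straight(1)): at (-1,2), heading left
no other 2-command option fits: unique.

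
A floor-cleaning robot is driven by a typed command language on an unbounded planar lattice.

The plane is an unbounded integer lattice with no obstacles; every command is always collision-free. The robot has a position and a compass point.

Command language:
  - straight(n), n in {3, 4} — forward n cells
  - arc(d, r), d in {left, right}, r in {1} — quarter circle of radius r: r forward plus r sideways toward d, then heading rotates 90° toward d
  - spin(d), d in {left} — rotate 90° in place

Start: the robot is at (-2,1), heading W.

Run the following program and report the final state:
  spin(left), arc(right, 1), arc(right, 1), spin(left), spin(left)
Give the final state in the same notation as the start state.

at (-4,1), heading S

from: at (-2,1), heading W
t=1 spin(left) ⇒ at (-2,1), heading S
t=2 arc(right, 1) ⇒ at (-3,0), heading W
t=3 arc(right, 1) ⇒ at (-4,1), heading N
t=4 spin(left) ⇒ at (-4,1), heading W
t=5 spin(left) ⇒ at (-4,1), heading S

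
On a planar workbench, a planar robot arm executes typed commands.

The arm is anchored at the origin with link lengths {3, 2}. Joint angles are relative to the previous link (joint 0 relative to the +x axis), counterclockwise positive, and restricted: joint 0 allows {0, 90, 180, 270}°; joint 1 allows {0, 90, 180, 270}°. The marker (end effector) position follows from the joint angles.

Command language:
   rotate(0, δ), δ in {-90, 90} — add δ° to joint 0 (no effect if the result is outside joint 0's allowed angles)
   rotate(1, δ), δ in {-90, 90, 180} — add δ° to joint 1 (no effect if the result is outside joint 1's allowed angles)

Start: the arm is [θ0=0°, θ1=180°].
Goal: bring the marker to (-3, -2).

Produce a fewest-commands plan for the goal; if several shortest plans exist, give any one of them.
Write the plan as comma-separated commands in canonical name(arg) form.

rotate(1, -90), rotate(0, -90), rotate(0, -90)

initial: [θ0=0°, θ1=180°]
step 1 (rotate(1, -90)): [θ0=0°, θ1=90°]
step 2 (rotate(0, -90)): [θ0=270°, θ1=90°]
step 3 (rotate(0, -90)): [θ0=180°, θ1=90°]
minimal: 3 command(s), checked below 3.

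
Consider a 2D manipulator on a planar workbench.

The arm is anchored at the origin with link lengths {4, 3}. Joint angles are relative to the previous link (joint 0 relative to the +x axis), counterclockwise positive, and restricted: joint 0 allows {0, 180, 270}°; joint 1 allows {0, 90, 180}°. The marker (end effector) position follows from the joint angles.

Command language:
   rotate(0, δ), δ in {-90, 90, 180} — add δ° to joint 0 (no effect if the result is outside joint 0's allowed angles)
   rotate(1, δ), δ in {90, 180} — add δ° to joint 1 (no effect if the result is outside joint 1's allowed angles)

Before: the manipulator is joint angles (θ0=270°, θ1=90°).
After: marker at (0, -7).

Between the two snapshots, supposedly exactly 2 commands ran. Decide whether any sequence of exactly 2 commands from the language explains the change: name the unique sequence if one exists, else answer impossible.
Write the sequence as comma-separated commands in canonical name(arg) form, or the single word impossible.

rotate(1, 90), rotate(1, 180)

key: running rotate(1, 180) before rotate(1, 90) would end elsewhere — order is forced
t0: joint angles (θ0=270°, θ1=90°)
1. rotate(1, 90) → joint angles (θ0=270°, θ1=180°)
2. rotate(1, 180) → joint angles (θ0=270°, θ1=0°)
no other 2-command option fits: unique.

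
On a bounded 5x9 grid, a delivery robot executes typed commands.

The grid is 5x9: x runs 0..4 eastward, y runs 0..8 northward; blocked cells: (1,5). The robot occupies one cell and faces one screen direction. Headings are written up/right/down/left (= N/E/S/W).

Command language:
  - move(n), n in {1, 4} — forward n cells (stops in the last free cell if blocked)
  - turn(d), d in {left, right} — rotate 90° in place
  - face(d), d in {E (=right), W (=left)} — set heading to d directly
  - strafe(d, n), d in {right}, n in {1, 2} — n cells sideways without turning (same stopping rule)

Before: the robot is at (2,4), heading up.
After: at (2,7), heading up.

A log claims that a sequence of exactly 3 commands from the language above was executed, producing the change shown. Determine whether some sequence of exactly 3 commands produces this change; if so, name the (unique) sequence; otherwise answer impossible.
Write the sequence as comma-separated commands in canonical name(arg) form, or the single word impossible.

move(1), move(1), move(1)

key: heading stays N — no command in the sequence turns
initial: at (2,4), heading up
[1] after move(1): at (2,5), heading up
[2] after move(1): at (2,6), heading up
[3] after move(1): at (2,7), heading up
no other 3-command option fits: unique.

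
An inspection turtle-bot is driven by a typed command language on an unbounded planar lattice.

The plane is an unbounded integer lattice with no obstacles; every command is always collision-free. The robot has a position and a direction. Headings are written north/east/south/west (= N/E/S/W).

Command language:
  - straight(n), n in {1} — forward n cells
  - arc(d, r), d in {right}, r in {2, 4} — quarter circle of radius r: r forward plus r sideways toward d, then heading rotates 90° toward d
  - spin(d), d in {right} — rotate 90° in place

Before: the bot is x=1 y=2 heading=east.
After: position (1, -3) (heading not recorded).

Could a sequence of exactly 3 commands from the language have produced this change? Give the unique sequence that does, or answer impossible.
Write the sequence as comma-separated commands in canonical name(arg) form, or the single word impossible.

from: x=1 y=2 heading=east
step 1 (arc(right, 2)): x=3 y=0 heading=south
step 2 (straight(1)): x=3 y=-1 heading=south
step 3 (arc(right, 2)): x=1 y=-3 heading=west
no rival 3-sequence matches.

arc(right, 2), straight(1), arc(right, 2)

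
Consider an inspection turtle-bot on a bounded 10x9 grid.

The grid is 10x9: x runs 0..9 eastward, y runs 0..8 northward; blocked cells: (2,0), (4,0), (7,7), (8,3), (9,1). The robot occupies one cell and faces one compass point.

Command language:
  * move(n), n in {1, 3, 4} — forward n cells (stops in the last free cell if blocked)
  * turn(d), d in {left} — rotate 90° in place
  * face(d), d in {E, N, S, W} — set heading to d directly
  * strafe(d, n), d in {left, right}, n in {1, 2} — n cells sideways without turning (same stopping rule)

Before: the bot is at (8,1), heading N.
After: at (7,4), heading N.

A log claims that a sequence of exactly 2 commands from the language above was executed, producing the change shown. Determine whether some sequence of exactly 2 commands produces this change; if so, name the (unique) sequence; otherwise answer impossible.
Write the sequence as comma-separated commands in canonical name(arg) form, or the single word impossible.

strafe(left, 1), move(3)

key: order matters: swapping strafe(left, 1) and move(3) lands elsewhere
start: at (8,1), heading N
[1] after strafe(left, 1): at (7,1), heading N
[2] after move(3): at (7,4), heading N
no other 2-command option fits: unique.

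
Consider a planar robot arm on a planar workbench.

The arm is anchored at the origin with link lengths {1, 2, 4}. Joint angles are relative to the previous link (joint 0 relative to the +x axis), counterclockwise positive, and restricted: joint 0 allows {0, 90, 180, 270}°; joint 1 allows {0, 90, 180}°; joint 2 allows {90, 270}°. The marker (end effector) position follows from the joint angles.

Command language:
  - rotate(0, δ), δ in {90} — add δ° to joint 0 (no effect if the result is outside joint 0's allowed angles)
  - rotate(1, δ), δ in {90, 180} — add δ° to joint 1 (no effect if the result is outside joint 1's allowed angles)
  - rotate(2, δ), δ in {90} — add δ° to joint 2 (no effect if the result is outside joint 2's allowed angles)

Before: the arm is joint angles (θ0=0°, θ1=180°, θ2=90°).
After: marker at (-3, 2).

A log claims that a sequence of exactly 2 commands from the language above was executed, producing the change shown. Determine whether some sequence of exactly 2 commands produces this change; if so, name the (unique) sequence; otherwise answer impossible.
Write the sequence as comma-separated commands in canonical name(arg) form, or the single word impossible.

rotate(1, 180), rotate(1, 90)

key: order matters: swapping rotate(1, 180) and rotate(1, 90) lands elsewhere
t0: joint angles (θ0=0°, θ1=180°, θ2=90°)
step 1 (rotate(1, 180)): joint angles (θ0=0°, θ1=0°, θ2=90°)
step 2 (rotate(1, 90)): joint angles (θ0=0°, θ1=90°, θ2=90°)
no rival 2-sequence matches.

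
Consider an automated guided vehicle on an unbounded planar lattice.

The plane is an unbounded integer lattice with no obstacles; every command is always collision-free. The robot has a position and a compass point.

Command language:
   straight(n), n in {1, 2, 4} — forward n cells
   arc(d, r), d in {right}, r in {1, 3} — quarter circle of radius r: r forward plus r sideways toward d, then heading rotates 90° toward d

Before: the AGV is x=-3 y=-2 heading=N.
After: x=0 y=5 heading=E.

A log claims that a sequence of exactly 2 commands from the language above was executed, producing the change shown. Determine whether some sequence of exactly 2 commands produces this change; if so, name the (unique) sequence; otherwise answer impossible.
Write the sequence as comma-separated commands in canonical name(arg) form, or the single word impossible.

straight(4), arc(right, 3)

key: cell and facing (now E) both changed — the 2 commands mix motion and turning
t0: x=-3 y=-2 heading=N
t=1 straight(4) ⇒ x=-3 y=2 heading=N
t=2 arc(right, 3) ⇒ x=0 y=5 heading=E
no other 2-command option fits: unique.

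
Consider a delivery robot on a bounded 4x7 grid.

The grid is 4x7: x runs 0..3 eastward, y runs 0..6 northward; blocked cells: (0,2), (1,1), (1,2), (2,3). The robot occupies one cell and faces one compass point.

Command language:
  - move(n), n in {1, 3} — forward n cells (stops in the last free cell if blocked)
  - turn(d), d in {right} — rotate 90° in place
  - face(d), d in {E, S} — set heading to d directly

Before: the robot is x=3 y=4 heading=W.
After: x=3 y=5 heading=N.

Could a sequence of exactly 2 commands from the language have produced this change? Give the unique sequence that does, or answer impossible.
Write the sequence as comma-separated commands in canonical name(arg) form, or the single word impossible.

turn(right), move(1)

key: running move(1) before turn(right) would end elsewhere — order is forced
t0: x=3 y=4 heading=W
[1] after turn(right): x=3 y=4 heading=N
[2] after move(1): x=3 y=5 heading=N
all 25 alternatives checked — unique.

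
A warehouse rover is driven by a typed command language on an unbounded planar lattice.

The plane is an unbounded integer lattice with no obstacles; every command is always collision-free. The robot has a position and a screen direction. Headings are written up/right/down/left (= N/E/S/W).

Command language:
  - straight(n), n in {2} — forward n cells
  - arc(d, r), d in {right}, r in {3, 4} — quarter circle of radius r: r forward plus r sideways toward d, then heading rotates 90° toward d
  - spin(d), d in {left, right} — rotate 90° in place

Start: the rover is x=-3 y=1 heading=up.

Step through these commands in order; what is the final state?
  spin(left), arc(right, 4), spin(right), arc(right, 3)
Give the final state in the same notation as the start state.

t0: x=-3 y=1 heading=up
step 1 (spin(left)): x=-3 y=1 heading=left
step 2 (arc(right, 4)): x=-7 y=5 heading=up
step 3 (spin(right)): x=-7 y=5 heading=right
step 4 (arc(right, 3)): x=-4 y=2 heading=down

x=-4 y=2 heading=down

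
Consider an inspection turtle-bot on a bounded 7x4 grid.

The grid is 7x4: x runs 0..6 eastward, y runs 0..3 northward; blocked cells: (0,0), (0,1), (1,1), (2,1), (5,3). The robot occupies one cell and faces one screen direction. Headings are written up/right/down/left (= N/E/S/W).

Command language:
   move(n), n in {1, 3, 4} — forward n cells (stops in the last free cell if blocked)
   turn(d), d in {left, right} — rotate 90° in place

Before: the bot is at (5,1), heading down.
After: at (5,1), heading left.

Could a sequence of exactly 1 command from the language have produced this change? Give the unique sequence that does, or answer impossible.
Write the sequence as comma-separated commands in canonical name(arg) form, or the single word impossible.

key: (5,1) unchanged — the single command moves nothing
start: at (5,1), heading down
1. turn(right) → at (5,1), heading left
all 5 alternatives checked — unique.

turn(right)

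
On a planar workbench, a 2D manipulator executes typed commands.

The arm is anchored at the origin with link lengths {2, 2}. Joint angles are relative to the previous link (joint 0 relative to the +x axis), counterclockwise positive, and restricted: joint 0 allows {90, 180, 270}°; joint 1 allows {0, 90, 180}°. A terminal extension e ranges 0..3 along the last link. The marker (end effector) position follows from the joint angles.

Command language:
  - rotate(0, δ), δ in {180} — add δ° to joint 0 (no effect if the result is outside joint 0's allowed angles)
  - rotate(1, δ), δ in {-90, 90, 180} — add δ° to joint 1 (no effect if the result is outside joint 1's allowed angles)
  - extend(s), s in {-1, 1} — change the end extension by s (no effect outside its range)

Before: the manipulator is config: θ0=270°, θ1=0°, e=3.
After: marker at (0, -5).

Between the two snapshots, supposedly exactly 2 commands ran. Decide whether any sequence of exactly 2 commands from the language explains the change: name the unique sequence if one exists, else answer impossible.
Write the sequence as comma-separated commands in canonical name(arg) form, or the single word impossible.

begin: config: θ0=270°, θ1=0°, e=3
t=1 extend(-1) ⇒ config: θ0=270°, θ1=0°, e=2
t=2 extend(-1) ⇒ config: θ0=270°, θ1=0°, e=1
all 36 alternatives checked — unique.

extend(-1), extend(-1)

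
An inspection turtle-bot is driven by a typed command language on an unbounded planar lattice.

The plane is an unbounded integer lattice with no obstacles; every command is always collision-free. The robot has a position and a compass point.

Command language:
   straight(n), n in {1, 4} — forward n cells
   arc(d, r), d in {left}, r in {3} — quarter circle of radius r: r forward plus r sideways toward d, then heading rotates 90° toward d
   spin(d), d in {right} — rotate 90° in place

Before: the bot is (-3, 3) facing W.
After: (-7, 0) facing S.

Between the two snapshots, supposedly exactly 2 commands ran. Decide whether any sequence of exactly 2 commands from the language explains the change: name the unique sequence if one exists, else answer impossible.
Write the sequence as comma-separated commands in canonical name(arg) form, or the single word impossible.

straight(1), arc(left, 3)

key: position moved to (-7,0) AND the heading swung to S — translation plus rotation needed
initial: (-3, 3) facing W
[1] after straight(1): (-4, 3) facing W
[2] after arc(left, 3): (-7, 0) facing S
uniquely the one of 16 2-step routes that fits.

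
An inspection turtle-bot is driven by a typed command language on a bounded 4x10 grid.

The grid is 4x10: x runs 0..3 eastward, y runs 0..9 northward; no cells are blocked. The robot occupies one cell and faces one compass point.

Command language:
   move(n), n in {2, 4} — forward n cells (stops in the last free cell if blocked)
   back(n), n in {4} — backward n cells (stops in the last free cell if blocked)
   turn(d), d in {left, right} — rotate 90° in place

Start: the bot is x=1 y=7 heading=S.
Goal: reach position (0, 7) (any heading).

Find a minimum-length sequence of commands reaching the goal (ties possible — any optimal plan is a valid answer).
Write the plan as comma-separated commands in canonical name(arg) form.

turn(right), move(2)

start: x=1 y=7 heading=S
[1] after turn(right): x=1 y=7 heading=W
[2] after move(2): x=0 y=7 heading=W
nothing shorter than 2 reaches the goal.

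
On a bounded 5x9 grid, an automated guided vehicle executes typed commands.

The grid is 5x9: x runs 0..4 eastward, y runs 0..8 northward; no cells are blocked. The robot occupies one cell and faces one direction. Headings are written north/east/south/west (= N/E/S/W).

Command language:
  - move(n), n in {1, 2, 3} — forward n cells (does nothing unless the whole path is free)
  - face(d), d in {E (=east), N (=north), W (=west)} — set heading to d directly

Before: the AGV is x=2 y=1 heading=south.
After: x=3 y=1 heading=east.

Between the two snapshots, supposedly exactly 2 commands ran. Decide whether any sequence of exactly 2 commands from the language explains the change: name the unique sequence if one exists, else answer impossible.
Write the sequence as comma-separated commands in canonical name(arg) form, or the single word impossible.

face(E), move(1)

key: order matters: swapping face(E) and move(1) lands elsewhere
begin: x=2 y=1 heading=south
[1] after face(E): x=2 y=1 heading=east
[2] after move(1): x=3 y=1 heading=east
no rival 2-sequence matches.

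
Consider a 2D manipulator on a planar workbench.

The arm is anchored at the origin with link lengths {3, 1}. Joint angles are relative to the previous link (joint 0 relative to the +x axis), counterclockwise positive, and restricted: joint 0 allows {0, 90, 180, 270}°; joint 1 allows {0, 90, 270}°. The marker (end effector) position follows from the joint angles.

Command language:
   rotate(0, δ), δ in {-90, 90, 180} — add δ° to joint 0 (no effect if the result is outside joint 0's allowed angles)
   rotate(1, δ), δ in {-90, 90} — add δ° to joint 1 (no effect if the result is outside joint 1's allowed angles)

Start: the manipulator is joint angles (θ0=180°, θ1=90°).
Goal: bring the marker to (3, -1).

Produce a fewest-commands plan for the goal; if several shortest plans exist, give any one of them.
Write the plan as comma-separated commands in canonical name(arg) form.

rotate(0, 180), rotate(1, -90), rotate(1, -90)

t0: joint angles (θ0=180°, θ1=90°)
[1] after rotate(0, 180): joint angles (θ0=0°, θ1=90°)
[2] after rotate(1, -90): joint angles (θ0=0°, θ1=0°)
[3] after rotate(1, -90): joint angles (θ0=0°, θ1=270°)
no 2-step plan works, so 3 is optimal.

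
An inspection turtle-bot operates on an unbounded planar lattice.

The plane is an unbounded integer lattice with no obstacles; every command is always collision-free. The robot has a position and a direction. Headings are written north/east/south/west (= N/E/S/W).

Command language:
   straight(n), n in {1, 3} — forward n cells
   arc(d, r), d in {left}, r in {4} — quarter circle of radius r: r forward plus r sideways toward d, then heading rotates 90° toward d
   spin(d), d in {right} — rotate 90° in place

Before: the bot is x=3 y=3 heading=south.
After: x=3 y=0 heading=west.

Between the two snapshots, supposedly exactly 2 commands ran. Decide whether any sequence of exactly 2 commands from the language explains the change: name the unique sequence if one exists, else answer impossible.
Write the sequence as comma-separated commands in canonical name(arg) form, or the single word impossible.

key: position moved to (3,0) AND the heading swung to W — translation plus rotation needed
start: x=3 y=3 heading=south
step 1 (straight(3)): x=3 y=0 heading=south
step 2 (spin(right)): x=3 y=0 heading=west
no other 2-command option fits: unique.

straight(3), spin(right)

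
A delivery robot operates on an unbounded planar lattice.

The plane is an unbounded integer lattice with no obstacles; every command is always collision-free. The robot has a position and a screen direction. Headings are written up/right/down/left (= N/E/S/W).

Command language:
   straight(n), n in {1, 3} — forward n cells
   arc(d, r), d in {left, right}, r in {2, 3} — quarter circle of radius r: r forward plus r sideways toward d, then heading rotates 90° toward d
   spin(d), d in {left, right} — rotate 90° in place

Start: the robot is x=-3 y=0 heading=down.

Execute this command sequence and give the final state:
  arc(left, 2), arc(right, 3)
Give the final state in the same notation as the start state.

x=2 y=-5 heading=down

from: x=-3 y=0 heading=down
[1] after arc(left, 2): x=-1 y=-2 heading=right
[2] after arc(right, 3): x=2 y=-5 heading=down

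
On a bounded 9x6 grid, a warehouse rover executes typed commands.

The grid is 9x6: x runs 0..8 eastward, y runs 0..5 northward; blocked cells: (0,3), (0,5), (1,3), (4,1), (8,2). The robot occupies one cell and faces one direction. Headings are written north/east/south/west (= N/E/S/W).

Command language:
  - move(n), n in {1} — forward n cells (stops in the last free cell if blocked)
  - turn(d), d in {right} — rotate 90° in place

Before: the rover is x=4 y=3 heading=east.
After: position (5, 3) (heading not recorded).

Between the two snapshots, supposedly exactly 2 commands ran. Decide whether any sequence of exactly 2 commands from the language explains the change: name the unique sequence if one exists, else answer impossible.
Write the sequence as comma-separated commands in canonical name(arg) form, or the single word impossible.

key: running turn(right) before move(1) would end elsewhere — order is forced
initial: x=4 y=3 heading=east
t=1 move(1) ⇒ x=5 y=3 heading=east
t=2 turn(right) ⇒ x=5 y=3 heading=south
uniquely the one of 4 2-step routes that fits.

move(1), turn(right)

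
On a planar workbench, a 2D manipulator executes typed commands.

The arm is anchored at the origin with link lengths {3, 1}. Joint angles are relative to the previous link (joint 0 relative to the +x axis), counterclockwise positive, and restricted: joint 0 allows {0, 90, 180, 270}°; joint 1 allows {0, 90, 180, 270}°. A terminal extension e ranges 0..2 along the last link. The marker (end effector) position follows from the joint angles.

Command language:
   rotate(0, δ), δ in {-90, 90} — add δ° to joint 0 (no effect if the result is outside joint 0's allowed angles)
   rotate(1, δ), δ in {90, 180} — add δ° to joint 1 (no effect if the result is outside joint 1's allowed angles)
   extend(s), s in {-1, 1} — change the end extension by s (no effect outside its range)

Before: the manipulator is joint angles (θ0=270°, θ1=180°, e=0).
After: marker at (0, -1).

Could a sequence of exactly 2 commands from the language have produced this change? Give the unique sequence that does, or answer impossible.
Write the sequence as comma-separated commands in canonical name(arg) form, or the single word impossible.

extend(-1), extend(1)

key: order matters: swapping extend(-1) and extend(1) lands elsewhere
begin: joint angles (θ0=270°, θ1=180°, e=0)
t=1 extend(-1) ⇒ joint angles (θ0=270°, θ1=180°, e=0)
t=2 extend(1) ⇒ joint angles (θ0=270°, θ1=180°, e=1)
no rival 2-sequence matches.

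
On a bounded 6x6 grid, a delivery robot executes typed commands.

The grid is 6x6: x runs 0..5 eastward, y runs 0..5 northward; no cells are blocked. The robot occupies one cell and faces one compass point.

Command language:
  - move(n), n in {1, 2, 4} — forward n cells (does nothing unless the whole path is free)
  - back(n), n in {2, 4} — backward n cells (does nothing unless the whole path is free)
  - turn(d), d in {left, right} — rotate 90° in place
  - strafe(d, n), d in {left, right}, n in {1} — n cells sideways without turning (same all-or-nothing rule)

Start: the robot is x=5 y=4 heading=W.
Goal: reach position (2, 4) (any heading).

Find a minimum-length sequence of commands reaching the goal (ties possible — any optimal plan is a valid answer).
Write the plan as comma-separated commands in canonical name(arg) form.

move(2), move(1)

from: x=5 y=4 heading=W
1. move(2) → x=3 y=4 heading=W
2. move(1) → x=2 y=4 heading=W
no 1-step plan works, so 2 is optimal.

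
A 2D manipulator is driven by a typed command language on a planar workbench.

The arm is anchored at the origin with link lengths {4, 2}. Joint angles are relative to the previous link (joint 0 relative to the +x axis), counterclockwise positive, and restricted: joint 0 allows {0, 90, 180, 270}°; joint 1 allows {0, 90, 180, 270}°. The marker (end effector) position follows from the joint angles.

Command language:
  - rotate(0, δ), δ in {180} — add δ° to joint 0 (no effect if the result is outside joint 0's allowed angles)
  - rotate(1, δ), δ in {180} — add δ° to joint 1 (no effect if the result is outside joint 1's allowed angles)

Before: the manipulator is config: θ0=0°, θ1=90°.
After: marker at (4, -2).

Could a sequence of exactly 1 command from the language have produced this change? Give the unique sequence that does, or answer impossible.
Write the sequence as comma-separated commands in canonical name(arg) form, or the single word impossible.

start: config: θ0=0°, θ1=90°
[1] after rotate(1, 180): config: θ0=0°, θ1=270°
all 2 alternatives checked — unique.

rotate(1, 180)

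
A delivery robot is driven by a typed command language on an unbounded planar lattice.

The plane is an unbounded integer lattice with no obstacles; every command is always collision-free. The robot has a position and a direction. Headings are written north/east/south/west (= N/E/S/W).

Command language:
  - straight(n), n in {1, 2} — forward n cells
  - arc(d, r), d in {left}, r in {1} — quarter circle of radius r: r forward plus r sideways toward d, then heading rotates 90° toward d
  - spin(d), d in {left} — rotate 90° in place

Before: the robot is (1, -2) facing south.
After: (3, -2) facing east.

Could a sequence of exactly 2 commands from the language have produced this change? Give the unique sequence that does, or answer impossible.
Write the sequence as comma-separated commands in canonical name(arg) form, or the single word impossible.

key: running straight(2) before spin(left) would end elsewhere — order is forced
from: (1, -2) facing south
step 1 (spin(left)): (1, -2) facing east
step 2 (straight(2)): (3, -2) facing east
no rival 2-sequence matches.

spin(left), straight(2)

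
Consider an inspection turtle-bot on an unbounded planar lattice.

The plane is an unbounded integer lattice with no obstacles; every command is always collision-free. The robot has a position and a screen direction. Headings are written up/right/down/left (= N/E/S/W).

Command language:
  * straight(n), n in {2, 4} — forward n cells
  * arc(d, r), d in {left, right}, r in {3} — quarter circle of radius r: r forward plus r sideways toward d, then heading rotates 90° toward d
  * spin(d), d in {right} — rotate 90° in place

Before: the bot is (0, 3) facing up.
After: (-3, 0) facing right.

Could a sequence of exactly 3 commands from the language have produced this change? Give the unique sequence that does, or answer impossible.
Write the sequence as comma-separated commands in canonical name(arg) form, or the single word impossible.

arc(left, 3), arc(left, 3), arc(left, 3)

key: position moved to (-3,0) AND the heading swung to E — translation plus rotation needed
from: (0, 3) facing up
t=1 arc(left, 3) ⇒ (-3, 6) facing left
t=2 arc(left, 3) ⇒ (-6, 3) facing down
t=3 arc(left, 3) ⇒ (-3, 0) facing right
all 125 alternatives checked — unique.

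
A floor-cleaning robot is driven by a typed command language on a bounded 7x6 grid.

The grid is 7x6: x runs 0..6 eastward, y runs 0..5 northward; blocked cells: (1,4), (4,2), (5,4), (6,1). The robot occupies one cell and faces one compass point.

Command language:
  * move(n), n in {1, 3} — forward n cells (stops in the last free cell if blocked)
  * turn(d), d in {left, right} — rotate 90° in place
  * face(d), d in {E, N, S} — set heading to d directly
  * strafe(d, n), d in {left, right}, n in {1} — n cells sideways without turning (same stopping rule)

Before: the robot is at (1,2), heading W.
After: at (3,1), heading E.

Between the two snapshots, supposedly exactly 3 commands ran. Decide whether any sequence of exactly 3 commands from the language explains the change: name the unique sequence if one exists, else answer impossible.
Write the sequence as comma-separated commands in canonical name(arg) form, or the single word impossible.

face(E), move(3), strafe(right, 1)

key: position moved to (3,1) AND the heading swung to E — translation plus rotation needed
start: at (1,2), heading W
1. face(E) → at (1,2), heading E
2. move(3) → at (3,2), heading E
3. strafe(right, 1) → at (3,1), heading E
no other 3-command option fits: unique.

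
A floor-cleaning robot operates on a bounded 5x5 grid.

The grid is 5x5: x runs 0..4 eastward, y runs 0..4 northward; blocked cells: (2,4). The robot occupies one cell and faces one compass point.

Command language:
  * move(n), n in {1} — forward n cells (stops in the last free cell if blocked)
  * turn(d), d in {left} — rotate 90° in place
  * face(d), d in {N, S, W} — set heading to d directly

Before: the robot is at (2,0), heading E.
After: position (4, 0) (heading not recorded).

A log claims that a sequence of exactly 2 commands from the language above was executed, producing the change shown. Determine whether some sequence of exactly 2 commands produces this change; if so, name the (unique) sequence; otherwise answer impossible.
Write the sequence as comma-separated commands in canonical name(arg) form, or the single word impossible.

from: at (2,0), heading E
t=1 move(1) ⇒ at (3,0), heading E
t=2 move(1) ⇒ at (4,0), heading E
no other 2-command option fits: unique.

move(1), move(1)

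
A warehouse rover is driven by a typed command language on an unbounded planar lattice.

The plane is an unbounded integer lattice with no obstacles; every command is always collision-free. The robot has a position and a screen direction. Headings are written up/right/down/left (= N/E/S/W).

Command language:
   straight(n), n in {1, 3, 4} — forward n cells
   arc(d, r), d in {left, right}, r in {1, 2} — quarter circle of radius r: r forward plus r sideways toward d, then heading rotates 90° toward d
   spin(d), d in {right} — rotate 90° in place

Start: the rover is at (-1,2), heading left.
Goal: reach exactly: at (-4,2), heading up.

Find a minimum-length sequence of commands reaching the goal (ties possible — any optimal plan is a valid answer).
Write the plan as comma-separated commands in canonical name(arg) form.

straight(3), spin(right)

start: at (-1,2), heading left
1. straight(3) → at (-4,2), heading left
2. spin(right) → at (-4,2), heading up
no 1-step plan works, so 2 is optimal.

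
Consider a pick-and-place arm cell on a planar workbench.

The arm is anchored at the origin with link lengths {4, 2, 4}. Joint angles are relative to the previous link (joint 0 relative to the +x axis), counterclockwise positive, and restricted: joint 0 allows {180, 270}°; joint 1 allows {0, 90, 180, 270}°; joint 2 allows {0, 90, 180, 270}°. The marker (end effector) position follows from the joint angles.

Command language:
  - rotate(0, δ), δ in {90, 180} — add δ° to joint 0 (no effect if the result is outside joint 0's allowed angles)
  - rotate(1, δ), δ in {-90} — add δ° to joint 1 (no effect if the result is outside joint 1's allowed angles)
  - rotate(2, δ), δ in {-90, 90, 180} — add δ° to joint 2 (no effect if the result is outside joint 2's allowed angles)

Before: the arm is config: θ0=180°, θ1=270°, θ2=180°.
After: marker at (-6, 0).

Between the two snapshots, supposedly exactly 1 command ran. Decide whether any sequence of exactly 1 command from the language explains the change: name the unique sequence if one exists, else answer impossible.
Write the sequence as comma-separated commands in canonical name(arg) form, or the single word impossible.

rotate(1, -90)

begin: config: θ0=180°, θ1=270°, θ2=180°
step 1 (rotate(1, -90)): config: θ0=180°, θ1=180°, θ2=180°
all 6 alternatives checked — unique.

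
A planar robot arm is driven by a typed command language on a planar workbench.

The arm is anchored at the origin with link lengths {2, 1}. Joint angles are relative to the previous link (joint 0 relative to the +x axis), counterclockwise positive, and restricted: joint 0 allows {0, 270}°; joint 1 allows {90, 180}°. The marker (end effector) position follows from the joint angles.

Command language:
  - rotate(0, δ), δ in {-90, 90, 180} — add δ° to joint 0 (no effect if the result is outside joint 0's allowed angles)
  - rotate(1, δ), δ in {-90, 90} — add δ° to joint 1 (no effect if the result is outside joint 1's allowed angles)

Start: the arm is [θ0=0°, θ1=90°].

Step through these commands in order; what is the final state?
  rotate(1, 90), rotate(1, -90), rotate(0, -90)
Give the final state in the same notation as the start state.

[θ0=270°, θ1=90°]

begin: [θ0=0°, θ1=90°]
1. rotate(1, 90) → [θ0=0°, θ1=180°]
2. rotate(1, -90) → [θ0=0°, θ1=90°]
3. rotate(0, -90) → [θ0=270°, θ1=90°]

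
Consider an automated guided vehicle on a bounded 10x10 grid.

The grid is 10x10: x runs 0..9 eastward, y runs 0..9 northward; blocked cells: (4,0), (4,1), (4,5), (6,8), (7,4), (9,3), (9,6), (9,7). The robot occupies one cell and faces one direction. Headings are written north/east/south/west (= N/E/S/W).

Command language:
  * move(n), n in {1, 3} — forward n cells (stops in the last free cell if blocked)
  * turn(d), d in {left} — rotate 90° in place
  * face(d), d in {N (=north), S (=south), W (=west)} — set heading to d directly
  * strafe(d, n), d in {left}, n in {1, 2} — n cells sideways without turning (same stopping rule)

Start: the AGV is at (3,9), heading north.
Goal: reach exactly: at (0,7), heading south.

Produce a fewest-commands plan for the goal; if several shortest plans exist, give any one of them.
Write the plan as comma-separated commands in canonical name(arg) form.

face(W), strafe(left, 2), move(3), face(S)

initial: at (3,9), heading north
step 1 (face(W)): at (3,9), heading west
step 2 (strafe(left, 2)): at (3,7), heading west
step 3 (move(3)): at (0,7), heading west
step 4 (face(S)): at (0,7), heading south
no 3-step plan works, so 4 is optimal.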